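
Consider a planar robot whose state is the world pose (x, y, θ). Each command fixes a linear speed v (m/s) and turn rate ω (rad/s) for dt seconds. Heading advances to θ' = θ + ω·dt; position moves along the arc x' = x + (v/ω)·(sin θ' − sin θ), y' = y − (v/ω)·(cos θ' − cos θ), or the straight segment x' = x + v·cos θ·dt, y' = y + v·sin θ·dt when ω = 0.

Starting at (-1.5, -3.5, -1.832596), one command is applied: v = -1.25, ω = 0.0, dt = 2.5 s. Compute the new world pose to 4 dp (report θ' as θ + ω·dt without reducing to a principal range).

θ' = -1.8326 + 0.0·2.5 = -1.8326
ω = 0 → straight: x' = -1.5 + -1.25·cos(-1.8326)·2.5 = -0.6912
y' = -3.5 + -1.25·sin(-1.8326)·2.5 = -0.4815

(-0.6912, -0.4815, -1.8326)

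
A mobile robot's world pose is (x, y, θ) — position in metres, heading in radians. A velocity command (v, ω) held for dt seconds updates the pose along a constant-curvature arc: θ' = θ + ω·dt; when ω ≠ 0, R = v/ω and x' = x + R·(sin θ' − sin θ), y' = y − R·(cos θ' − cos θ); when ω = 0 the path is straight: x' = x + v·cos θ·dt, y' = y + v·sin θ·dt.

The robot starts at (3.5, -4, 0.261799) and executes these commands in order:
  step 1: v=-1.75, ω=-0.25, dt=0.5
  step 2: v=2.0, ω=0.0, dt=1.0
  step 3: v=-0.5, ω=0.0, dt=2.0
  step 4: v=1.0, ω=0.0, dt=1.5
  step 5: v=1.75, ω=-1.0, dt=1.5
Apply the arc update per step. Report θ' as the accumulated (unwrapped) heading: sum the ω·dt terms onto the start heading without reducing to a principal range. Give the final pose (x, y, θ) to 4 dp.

(7.0706, -5.2052, -1.3632)

step 1: θ'=0.1368 (R=7.0000) → pose (2.6429, -4.1731, 0.1368)
step 2: θ'=0.1368 (straight) → pose (4.6242, -3.9004, 0.1368)
step 3: θ'=0.1368 (straight) → pose (3.6335, -4.0367, 0.1368)
step 4: θ'=0.1368 (straight) → pose (5.1195, -3.8322, 0.1368)
step 5: θ'=-1.3632 (R=-1.7500) → pose (7.0706, -5.2052, -1.3632)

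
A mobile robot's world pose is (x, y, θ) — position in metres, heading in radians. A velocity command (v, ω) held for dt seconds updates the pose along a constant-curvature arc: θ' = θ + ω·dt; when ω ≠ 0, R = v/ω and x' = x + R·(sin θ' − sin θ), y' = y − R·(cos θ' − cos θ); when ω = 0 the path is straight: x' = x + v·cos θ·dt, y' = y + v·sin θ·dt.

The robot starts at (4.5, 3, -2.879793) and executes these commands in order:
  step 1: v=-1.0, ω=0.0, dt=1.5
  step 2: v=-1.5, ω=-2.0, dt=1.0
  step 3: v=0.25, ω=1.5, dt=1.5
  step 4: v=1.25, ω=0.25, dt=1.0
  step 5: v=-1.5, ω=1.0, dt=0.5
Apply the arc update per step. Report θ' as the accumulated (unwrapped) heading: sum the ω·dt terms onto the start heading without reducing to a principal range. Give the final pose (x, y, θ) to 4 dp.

step 1: θ'=-2.8798 (straight) → pose (5.9489, 3.3882, -2.8798)
step 2: θ'=-4.8798 (R=0.7500) → pose (6.8825, 2.5388, -4.8798)
step 3: θ'=-2.6298 (R=0.1667) → pose (6.6366, 2.7119, -2.6298)
step 4: θ'=-2.3798 (R=5.0000) → pose (5.6342, 1.9706, -2.3798)
step 5: θ'=-1.8798 (R=-1.5000) → pose (6.0278, 2.5998, -1.8798)

(6.0278, 2.5998, -1.8798)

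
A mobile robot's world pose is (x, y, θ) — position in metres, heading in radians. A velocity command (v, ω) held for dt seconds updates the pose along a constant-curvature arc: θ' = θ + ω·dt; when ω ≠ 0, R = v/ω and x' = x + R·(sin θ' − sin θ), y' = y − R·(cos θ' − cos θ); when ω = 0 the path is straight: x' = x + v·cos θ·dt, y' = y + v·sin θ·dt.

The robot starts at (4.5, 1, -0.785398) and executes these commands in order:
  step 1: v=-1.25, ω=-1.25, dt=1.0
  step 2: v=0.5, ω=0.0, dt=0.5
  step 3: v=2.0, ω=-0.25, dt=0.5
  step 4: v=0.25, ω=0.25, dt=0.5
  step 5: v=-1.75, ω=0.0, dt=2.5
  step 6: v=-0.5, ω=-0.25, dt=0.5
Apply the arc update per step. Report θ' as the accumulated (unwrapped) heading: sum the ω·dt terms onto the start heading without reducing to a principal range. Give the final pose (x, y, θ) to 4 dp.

step 1: θ'=-2.0354 (R=1.0000) → pose (4.3131, 2.1552, -2.0354)
step 2: θ'=-2.0354 (straight) → pose (4.2011, 1.9317, -2.0354)
step 3: θ'=-2.1604 (R=-8.0000) → pose (3.6984, 1.0680, -2.1604)
step 4: θ'=-2.0354 (R=1.0000) → pose (3.6355, 0.9600, -2.0354)
step 5: θ'=-2.0354 (straight) → pose (5.5958, 4.8713, -2.0354)
step 6: θ'=-2.1604 (R=2.0000) → pose (5.7215, 5.0872, -2.1604)

(5.7215, 5.0872, -2.1604)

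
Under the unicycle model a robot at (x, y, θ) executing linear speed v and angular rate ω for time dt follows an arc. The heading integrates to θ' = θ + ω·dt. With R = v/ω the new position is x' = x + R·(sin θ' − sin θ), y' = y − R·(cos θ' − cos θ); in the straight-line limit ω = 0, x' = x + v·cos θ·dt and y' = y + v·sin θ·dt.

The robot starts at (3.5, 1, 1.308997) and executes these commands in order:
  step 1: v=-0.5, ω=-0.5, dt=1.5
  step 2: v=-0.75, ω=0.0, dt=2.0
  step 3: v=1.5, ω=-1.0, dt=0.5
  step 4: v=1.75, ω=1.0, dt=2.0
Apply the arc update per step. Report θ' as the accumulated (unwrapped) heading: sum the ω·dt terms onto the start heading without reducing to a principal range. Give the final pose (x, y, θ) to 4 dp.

step 1: θ'=0.5590 (R=1.0000) → pose (3.0644, 0.4110, 0.5590)
step 2: θ'=0.5590 (straight) → pose (1.7927, -0.3845, 0.5590)
step 3: θ'=0.0590 (R=-1.5000) → pose (2.4998, -0.1588, 0.0590)
step 4: θ'=2.0590 (R=1.7500) → pose (3.9422, 2.4090, 2.0590)

(3.9422, 2.4090, 2.0590)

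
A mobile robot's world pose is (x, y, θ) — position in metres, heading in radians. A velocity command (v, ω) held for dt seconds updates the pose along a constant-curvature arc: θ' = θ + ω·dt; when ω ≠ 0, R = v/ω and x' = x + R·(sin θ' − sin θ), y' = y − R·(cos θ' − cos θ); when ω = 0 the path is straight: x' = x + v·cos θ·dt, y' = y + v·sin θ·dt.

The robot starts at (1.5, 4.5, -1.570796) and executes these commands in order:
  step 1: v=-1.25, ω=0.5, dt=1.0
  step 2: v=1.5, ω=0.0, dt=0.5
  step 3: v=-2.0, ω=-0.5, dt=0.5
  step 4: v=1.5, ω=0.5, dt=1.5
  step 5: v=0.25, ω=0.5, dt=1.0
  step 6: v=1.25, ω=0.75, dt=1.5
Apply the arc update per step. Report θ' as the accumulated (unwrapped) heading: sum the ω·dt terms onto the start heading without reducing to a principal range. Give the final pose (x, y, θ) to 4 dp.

(4.2759, 4.9475, 1.0542)

step 1: θ'=-1.0708 (R=-2.5000) → pose (1.1940, 5.6986, -1.0708)
step 2: θ'=-1.0708 (straight) → pose (1.5535, 5.0404, -1.0708)
step 3: θ'=-1.3208 (R=4.0000) → pose (1.1882, 5.9685, -1.3208)
step 4: θ'=-0.5708 (R=3.0000) → pose (2.4740, 4.1863, -0.5708)
step 5: θ'=-0.0708 (R=0.5000) → pose (2.7088, 4.1083, -0.0708)
step 6: θ'=1.0542 (R=1.6667) → pose (4.2759, 4.9475, 1.0542)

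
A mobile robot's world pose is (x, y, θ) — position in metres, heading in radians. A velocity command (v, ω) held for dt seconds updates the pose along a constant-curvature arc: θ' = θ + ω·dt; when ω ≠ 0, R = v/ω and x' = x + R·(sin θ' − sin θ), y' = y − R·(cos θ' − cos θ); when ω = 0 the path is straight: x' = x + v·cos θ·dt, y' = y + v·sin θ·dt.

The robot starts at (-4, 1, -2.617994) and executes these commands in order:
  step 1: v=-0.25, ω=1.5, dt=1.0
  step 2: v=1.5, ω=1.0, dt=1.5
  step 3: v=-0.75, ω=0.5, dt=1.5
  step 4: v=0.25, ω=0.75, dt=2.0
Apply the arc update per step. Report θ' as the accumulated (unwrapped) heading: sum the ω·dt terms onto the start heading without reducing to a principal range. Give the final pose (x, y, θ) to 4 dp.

step 1: θ'=-1.1180 (R=-0.1667) → pose (-3.9335, 1.2173, -1.1180)
step 2: θ'=0.3820 (R=1.5000) → pose (-2.0255, 0.4816, 0.3820)
step 3: θ'=1.1320 (R=-1.5000) → pose (-2.8242, -0.2730, 1.1320)
step 4: θ'=2.6320 (R=0.3333) → pose (-2.9633, 0.1596, 2.6320)

(-2.9633, 0.1596, 2.6320)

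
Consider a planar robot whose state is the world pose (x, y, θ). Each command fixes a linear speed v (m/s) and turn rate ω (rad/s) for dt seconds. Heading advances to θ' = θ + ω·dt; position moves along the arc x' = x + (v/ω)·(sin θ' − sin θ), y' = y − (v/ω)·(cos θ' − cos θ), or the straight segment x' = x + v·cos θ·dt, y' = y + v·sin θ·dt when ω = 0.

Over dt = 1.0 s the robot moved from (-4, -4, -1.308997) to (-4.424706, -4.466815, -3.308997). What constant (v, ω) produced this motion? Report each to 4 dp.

v = 0.7500, ω = -2.0000

Δθ = -3.308997 − -1.308997 = -2.000000
ω = Δθ/dt = -2.000000/1.0 = -2.0000
R = −Δy/(cos θ' − cos θ) = -0.3750
v = R·ω = -0.3750·-2.0000 = 0.7500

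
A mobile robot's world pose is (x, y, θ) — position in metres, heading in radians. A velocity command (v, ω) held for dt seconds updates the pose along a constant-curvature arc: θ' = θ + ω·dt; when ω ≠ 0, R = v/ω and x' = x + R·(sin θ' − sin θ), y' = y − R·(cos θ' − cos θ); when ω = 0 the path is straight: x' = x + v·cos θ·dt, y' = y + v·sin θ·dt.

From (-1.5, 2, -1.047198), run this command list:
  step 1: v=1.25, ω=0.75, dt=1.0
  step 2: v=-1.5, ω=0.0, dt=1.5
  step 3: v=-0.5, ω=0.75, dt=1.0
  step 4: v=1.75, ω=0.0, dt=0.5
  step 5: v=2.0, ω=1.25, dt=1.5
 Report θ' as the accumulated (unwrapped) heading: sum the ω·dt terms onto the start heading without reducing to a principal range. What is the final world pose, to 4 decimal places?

step 1: θ'=-0.2972 (R=1.6667) → pose (-0.5447, 1.2397, -0.2972)
step 2: θ'=-0.2972 (straight) → pose (-2.6961, 1.8986, -0.2972)
step 3: θ'=0.4528 (R=-0.6667) → pose (-3.1829, 1.8607, 0.4528)
step 4: θ'=0.4528 (straight) → pose (-2.3961, 2.2435, 0.4528)
step 5: θ'=2.3278 (R=1.6000) → pose (-1.9331, 4.7810, 2.3278)

(-1.9331, 4.7810, 2.3278)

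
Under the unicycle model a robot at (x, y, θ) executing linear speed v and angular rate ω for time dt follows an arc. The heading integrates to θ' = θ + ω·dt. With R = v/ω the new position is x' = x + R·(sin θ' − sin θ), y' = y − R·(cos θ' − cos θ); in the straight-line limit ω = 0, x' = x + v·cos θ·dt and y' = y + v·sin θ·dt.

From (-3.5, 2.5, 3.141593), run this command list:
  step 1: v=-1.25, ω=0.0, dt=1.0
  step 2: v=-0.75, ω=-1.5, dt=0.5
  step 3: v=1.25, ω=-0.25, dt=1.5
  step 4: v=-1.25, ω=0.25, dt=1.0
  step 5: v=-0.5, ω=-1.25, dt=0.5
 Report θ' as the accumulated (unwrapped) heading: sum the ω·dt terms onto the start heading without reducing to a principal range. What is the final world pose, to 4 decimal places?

(-2.2467, 2.5912, 1.6416)

step 1: θ'=3.1416 (straight) → pose (-2.2500, 2.5000, 3.1416)
step 2: θ'=2.3916 (R=0.5000) → pose (-1.9092, 2.3658, 2.3916)
step 3: θ'=2.0166 (R=-5.0000) → pose (-3.0123, 3.8684, 2.0166)
step 4: θ'=2.2666 (R=-5.0000) → pose (-2.3387, 2.8193, 2.2666)
step 5: θ'=1.6416 (R=0.4000) → pose (-2.2467, 2.5912, 1.6416)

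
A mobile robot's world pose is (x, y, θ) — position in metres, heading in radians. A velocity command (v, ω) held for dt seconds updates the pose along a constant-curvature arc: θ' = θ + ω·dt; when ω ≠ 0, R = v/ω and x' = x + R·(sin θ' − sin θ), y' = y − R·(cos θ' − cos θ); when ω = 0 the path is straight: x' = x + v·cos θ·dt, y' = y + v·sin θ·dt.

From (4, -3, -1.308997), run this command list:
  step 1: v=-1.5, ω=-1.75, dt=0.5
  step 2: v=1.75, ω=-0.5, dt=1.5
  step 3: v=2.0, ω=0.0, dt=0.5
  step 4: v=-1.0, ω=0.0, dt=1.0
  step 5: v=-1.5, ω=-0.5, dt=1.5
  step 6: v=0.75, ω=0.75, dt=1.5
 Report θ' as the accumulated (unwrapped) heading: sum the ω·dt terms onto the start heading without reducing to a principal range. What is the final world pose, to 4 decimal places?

step 1: θ'=-2.1840 (R=0.8571) → pose (4.1270, -2.2849, -2.1840)
step 2: θ'=-2.9340 (R=-3.5000) → pose (1.9860, -3.6955, -2.9340)
step 3: θ'=-2.9340 (straight) → pose (1.0075, -3.9016, -2.9340)
step 4: θ'=-2.9340 (straight) → pose (1.9860, -3.6955, -2.9340)
step 5: θ'=-3.6840 (R=3.0000) → pose (4.1529, -4.0617, -3.6840)
step 6: θ'=-2.5590 (R=1.0000) → pose (3.0865, -4.0831, -2.5590)

(3.0865, -4.0831, -2.5590)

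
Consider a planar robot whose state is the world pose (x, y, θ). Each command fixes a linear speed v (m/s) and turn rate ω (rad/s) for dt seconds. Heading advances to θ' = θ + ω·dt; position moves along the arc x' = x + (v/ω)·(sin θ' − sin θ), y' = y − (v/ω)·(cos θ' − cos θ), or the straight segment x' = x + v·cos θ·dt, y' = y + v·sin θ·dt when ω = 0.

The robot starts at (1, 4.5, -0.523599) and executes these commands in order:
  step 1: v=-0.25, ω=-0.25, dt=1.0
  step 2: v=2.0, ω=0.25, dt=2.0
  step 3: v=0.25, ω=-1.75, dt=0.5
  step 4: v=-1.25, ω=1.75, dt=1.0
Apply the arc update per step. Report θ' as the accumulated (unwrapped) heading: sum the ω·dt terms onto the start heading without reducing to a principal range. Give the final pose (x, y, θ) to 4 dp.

(3.2654, 2.8887, 0.6014)

step 1: θ'=-0.7736 (R=1.0000) → pose (0.8013, 4.6506, -0.7736)
step 2: θ'=-0.2736 (R=8.0000) → pose (4.2294, 2.6714, -0.2736)
step 3: θ'=-1.1486 (R=-0.1429) → pose (4.3211, 2.5924, -1.1486)
step 4: θ'=0.6014 (R=-0.7143) → pose (3.2654, 2.8887, 0.6014)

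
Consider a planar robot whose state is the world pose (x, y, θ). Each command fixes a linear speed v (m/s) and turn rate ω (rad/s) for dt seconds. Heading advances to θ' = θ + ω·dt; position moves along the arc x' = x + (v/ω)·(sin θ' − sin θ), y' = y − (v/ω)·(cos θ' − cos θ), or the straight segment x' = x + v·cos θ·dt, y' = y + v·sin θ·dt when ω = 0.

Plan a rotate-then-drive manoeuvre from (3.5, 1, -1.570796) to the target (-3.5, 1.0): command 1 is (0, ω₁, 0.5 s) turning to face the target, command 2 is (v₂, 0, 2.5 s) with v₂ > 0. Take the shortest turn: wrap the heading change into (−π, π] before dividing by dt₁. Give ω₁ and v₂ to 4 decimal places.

heading to target = atan2(1−1, -3.5−3.5) = 3.1416
Δθ = wrap(3.1416 − -1.5708) = -1.5708; ω₁ = Δθ/dt₁ = -3.1416
distance = √((-3.5−3.5)² + (1−1)²) = 7.0000; v₂ = distance/dt₂ = 2.8000

ω₁ = -3.1416, v₂ = 2.8000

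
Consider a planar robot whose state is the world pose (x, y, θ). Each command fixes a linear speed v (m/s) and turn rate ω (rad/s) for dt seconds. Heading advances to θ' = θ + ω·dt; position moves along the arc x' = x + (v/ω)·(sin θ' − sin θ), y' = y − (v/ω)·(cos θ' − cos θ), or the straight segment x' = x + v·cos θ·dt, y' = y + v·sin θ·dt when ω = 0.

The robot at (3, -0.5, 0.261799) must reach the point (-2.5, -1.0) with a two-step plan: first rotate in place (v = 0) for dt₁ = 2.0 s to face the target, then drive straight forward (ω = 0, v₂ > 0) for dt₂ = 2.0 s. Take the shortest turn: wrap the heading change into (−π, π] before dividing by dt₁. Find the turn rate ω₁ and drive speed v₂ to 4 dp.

heading to target = atan2(-1−-0.5, -2.5−3) = -3.0509
Δθ = wrap(-3.0509 − 0.2618) = 2.9705; ω₁ = Δθ/dt₁ = 1.4852
distance = √((-2.5−3)² + (-1−-0.5)²) = 5.5227; v₂ = distance/dt₂ = 2.7613

ω₁ = 1.4852, v₂ = 2.7613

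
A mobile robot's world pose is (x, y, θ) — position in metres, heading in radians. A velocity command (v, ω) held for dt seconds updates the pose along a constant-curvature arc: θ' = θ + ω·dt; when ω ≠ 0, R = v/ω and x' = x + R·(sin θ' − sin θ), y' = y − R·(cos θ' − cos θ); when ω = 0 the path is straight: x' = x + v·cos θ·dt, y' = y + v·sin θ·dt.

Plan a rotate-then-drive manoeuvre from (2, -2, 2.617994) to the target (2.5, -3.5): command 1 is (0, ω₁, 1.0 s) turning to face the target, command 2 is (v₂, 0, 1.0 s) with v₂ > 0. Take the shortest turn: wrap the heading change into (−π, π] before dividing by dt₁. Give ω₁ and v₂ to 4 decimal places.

ω₁ = 2.4161, v₂ = 1.5811

heading to target = atan2(-3.5−-2, 2.5−2) = -1.2490
Δθ = wrap(-1.2490 − 2.6180) = 2.4161; ω₁ = Δθ/dt₁ = 2.4161
distance = √((2.5−2)² + (-3.5−-2)²) = 1.5811; v₂ = distance/dt₂ = 1.5811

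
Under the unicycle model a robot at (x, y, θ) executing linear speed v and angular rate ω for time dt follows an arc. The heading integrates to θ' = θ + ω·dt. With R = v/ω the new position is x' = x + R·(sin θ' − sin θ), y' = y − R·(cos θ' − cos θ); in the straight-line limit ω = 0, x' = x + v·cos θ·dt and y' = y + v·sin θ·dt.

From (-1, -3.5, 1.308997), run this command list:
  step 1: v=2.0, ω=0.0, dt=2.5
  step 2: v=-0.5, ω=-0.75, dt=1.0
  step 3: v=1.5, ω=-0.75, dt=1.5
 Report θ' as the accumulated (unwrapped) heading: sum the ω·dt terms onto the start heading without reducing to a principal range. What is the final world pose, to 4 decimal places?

(2.1369, 0.9295, -0.5660)

step 1: θ'=1.3090 (straight) → pose (0.2941, 1.3296, 1.3090)
step 2: θ'=0.5590 (R=0.6667) → pose (0.0037, 0.9370, 0.5590)
step 3: θ'=-0.5660 (R=-2.0000) → pose (2.1369, 0.9295, -0.5660)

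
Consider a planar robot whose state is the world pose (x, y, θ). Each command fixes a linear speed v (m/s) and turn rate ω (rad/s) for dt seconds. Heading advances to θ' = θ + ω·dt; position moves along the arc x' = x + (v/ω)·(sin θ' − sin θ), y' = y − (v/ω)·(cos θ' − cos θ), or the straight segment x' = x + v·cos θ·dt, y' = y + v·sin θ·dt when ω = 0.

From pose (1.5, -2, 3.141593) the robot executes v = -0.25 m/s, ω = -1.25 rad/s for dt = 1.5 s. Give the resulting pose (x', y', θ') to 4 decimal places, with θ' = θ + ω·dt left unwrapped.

θ' = 3.1416 + -1.25·1.5 = 1.2666
R = v/ω = -0.25/-1.25 = 0.2000
x' = 1.5 + 0.2000·(sin 1.2666 − sin 3.1416) = 1.6908
y' = -2 − 0.2000·(cos 1.2666 − cos 3.1416) = -2.2599

(1.6908, -2.2599, 1.2666)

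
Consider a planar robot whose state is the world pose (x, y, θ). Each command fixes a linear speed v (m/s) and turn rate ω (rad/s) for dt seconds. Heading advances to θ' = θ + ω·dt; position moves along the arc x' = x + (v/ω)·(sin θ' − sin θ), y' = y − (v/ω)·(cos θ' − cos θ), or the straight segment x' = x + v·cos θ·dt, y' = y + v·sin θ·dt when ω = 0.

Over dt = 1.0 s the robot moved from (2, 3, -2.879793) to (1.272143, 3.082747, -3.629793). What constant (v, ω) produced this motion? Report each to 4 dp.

Δθ = -3.629793 − -2.879793 = -0.750000
ω = Δθ/dt = -0.750000/1.0 = -0.7500
R = Δx/(sin θ' − sin θ) = -1.0000
v = R·ω = -1.0000·-0.7500 = 0.7500

v = 0.7500, ω = -0.7500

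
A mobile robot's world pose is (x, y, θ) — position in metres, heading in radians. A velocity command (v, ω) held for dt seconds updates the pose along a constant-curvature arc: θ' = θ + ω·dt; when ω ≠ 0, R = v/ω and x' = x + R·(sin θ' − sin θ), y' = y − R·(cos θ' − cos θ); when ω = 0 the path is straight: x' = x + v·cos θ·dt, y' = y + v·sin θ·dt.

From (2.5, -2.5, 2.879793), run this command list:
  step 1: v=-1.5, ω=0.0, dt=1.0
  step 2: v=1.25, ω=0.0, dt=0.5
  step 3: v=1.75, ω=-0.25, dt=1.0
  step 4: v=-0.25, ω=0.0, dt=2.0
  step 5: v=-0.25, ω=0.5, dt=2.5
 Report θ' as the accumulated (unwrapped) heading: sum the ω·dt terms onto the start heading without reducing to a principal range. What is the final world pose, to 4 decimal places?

step 1: θ'=2.8798 (straight) → pose (3.9489, -2.8882, 2.8798)
step 2: θ'=2.8798 (straight) → pose (3.3452, -2.7265, 2.8798)
step 3: θ'=2.6298 (R=-7.0000) → pose (1.7287, -2.0680, 2.6298)
step 4: θ'=2.6298 (straight) → pose (2.1646, -2.3129, 2.6298)
step 5: θ'=3.8798 (R=-0.5000) → pose (2.7460, -2.2468, 3.8798)

(2.7460, -2.2468, 3.8798)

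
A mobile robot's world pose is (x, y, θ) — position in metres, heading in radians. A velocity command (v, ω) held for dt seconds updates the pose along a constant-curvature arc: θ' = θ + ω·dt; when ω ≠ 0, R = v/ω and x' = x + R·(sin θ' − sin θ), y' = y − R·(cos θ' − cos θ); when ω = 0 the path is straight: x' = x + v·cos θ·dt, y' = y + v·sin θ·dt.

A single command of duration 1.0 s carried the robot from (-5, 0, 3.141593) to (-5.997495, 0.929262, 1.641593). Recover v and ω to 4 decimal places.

v = 1.5000, ω = -1.5000

Δθ = 1.641593 − 3.141593 = -1.500000
ω = Δθ/dt = -1.500000/1.0 = -1.5000
R = Δx/(sin θ' − sin θ) = -1.0000
v = R·ω = -1.0000·-1.5000 = 1.5000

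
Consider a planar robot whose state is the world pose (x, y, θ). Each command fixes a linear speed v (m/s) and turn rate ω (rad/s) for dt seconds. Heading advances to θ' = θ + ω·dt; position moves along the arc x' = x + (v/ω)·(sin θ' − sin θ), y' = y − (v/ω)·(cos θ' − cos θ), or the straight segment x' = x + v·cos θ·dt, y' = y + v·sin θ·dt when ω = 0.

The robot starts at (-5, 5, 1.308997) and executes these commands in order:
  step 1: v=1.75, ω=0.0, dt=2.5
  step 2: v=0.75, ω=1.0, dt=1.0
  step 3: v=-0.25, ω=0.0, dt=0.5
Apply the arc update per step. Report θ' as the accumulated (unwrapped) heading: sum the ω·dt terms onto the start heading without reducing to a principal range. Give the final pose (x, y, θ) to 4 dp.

(-3.9532, 9.8323, 2.3090)

step 1: θ'=1.3090 (straight) → pose (-3.8677, 9.2259, 1.3090)
step 2: θ'=2.3090 (R=0.7500) → pose (-4.0374, 9.9248, 2.3090)
step 3: θ'=2.3090 (straight) → pose (-3.9532, 9.8323, 2.3090)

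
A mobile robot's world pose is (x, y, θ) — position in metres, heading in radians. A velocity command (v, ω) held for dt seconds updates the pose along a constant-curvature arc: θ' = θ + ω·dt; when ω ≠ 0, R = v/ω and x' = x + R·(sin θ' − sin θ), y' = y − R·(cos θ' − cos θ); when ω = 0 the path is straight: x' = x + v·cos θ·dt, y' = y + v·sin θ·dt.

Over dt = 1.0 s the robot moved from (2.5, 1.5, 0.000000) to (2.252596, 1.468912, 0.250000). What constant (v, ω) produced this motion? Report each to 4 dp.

Δθ = 0.250000 − 0.000000 = 0.250000
ω = Δθ/dt = 0.250000/1.0 = 0.2500
R = Δx/(sin θ' − sin θ) = -1.0000
v = R·ω = -1.0000·0.2500 = -0.2500

v = -0.2500, ω = 0.2500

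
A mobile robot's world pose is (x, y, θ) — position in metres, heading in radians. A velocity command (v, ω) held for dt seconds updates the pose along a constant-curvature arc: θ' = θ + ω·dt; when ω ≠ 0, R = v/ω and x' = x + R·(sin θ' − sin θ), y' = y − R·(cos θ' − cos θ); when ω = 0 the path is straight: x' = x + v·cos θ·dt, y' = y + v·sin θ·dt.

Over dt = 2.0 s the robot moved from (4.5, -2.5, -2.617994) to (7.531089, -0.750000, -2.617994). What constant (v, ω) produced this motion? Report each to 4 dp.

v = -1.7500, ω = 0.0000

Δθ = -2.617994 − -2.617994 = 0.000000
ω = Δθ/dt = 0.000000/2.0 = 0.0000
ω = 0 → v = (Δx·cos θ + Δy·sin θ)/dt = -1.7500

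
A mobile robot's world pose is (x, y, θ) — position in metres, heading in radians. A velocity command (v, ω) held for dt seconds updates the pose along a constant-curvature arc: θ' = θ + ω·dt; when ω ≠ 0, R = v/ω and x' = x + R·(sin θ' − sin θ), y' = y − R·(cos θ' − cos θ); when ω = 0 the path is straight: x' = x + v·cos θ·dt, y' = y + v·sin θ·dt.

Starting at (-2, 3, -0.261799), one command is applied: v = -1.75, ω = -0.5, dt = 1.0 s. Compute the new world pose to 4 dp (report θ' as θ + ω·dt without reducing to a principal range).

(-3.5099, 3.8482, -0.7618)

θ' = -0.2618 + -0.5·1.0 = -0.7618
R = v/ω = -1.75/-0.5 = 3.5000
x' = -2 + 3.5000·(sin -0.7618 − sin -0.2618) = -3.5099
y' = 3 − 3.5000·(cos -0.7618 − cos -0.2618) = 3.8482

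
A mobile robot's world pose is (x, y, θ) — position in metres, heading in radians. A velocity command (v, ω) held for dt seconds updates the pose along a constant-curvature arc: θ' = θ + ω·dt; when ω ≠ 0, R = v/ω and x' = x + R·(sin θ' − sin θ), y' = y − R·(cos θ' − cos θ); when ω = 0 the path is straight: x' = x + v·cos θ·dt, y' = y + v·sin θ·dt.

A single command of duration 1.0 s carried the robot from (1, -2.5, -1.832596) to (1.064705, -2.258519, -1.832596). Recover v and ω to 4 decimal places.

v = -0.2500, ω = 0.0000

Δθ = -1.832596 − -1.832596 = 0.000000
ω = Δθ/dt = 0.000000/1.0 = 0.0000
ω = 0 → v = (Δx·cos θ + Δy·sin θ)/dt = -0.2500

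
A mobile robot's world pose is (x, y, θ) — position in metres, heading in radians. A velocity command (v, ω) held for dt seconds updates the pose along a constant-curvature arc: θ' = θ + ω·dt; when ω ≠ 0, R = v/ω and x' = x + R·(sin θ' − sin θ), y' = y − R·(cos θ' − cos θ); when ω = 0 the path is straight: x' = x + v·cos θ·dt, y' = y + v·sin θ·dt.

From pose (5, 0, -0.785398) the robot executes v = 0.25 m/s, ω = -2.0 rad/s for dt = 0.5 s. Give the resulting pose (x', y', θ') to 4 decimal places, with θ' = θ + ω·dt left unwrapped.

(5.0337, -0.1150, -1.7854)

θ' = -0.7854 + -2.0·0.5 = -1.7854
R = v/ω = 0.25/-2.0 = -0.1250
x' = 5 + -0.1250·(sin -1.7854 − sin -0.7854) = 5.0337
y' = 0 − -0.1250·(cos -1.7854 − cos -0.7854) = -0.1150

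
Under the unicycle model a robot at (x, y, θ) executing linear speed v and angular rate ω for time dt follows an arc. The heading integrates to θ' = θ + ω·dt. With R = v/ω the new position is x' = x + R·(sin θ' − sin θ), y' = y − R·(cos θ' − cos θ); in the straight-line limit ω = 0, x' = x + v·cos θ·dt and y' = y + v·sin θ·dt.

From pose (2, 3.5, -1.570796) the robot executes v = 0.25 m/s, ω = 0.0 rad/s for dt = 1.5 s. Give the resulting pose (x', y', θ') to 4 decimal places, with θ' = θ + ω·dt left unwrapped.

(2.0000, 3.1250, -1.5708)

θ' = -1.5708 + 0.0·1.5 = -1.5708
ω = 0 → straight: x' = 2 + 0.25·cos(-1.5708)·1.5 = 2.0000
y' = 3.5 + 0.25·sin(-1.5708)·1.5 = 3.1250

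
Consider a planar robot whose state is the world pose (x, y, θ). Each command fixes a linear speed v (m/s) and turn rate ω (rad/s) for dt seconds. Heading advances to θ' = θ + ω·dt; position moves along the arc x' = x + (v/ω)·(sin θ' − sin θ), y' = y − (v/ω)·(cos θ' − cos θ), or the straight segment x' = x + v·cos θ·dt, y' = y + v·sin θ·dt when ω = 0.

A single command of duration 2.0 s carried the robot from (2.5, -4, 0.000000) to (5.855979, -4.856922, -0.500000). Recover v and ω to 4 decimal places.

Δθ = -0.500000 − 0.000000 = -0.500000
ω = Δθ/dt = -0.500000/2.0 = -0.2500
R = Δx/(sin θ' − sin θ) = -7.0000
v = R·ω = -7.0000·-0.2500 = 1.7500

v = 1.7500, ω = -0.2500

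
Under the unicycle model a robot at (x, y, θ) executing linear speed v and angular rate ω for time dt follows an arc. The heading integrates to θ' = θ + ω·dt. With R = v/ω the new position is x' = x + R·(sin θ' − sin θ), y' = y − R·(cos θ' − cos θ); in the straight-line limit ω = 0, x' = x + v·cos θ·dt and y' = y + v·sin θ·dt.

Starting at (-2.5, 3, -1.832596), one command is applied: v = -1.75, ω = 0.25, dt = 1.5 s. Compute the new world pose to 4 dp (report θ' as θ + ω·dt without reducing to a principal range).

(-2.3063, 5.6024, -1.4576)

θ' = -1.8326 + 0.25·1.5 = -1.4576
R = v/ω = -1.75/0.25 = -7.0000
x' = -2.5 + -7.0000·(sin -1.4576 − sin -1.8326) = -2.3063
y' = 3 − -7.0000·(cos -1.4576 − cos -1.8326) = 5.6024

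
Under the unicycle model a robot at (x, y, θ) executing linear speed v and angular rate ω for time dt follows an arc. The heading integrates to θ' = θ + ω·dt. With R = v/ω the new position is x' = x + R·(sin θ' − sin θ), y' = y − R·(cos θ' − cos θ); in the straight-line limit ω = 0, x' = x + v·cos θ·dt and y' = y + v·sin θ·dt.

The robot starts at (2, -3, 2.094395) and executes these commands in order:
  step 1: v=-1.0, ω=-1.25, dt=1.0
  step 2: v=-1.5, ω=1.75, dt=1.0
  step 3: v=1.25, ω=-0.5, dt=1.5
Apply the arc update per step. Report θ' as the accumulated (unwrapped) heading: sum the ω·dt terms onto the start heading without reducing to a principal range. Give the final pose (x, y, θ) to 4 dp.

step 1: θ'=0.8444 (R=0.8000) → pose (1.9052, -3.9313, 0.8444)
step 2: θ'=2.5944 (R=-0.8571) → pose (2.1000, -5.2326, 2.5944)
step 3: θ'=1.8444 (R=-2.5000) → pose (0.9938, -3.7732, 1.8444)

(0.9938, -3.7732, 1.8444)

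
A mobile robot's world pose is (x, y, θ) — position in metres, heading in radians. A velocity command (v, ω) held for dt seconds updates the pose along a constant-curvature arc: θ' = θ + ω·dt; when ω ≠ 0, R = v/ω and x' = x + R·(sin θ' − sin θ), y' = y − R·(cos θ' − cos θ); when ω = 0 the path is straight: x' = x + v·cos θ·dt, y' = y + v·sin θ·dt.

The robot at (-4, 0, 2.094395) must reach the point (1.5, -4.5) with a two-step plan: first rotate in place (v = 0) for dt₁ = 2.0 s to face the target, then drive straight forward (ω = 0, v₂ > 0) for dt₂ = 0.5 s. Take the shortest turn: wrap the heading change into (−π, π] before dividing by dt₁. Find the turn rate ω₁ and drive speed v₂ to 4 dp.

ω₁ = -1.3901, v₂ = 14.2127

heading to target = atan2(-4.5−0, 1.5−-4) = -0.6857
Δθ = wrap(-0.6857 − 2.0944) = -2.7801; ω₁ = Δθ/dt₁ = -1.3901
distance = √((1.5−-4)² + (-4.5−0)²) = 7.1063; v₂ = distance/dt₂ = 14.2127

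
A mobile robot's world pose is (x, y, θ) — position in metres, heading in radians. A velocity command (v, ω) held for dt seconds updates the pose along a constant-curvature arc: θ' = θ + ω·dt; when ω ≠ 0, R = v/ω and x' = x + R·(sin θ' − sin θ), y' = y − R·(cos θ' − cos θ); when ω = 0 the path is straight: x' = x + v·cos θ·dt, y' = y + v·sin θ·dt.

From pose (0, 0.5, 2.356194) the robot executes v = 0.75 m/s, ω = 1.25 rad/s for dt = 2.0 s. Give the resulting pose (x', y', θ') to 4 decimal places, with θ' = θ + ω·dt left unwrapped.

(-1.0181, -0.0102, 4.8562)

θ' = 2.3562 + 1.25·2.0 = 4.8562
R = v/ω = 0.75/1.25 = 0.6000
x' = 0 + 0.6000·(sin 4.8562 − sin 2.3562) = -1.0181
y' = 0.5 − 0.6000·(cos 4.8562 − cos 2.3562) = -0.0102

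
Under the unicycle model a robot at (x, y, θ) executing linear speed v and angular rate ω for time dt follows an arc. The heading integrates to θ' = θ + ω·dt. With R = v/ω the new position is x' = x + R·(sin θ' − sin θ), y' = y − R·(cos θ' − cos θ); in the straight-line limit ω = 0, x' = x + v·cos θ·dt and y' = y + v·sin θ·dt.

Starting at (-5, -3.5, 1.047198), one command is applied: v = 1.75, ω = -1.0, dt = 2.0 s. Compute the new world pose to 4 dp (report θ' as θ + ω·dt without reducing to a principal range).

(-2.0581, -3.3610, -0.9528)

θ' = 1.0472 + -1.0·2.0 = -0.9528
R = v/ω = 1.75/-1.0 = -1.7500
x' = -5 + -1.7500·(sin -0.9528 − sin 1.0472) = -2.0581
y' = -3.5 − -1.7500·(cos -0.9528 − cos 1.0472) = -3.3610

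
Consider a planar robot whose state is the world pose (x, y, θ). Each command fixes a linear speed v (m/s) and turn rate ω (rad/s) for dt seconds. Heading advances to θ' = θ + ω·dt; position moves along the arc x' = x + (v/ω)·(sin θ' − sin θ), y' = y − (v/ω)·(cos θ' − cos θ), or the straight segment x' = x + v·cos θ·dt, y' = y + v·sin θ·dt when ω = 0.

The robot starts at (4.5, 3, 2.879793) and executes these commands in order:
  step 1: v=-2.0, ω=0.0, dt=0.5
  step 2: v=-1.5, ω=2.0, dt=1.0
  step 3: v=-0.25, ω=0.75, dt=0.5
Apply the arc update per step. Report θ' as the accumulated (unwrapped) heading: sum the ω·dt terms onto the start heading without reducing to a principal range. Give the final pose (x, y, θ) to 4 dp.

step 1: θ'=2.8798 (straight) → pose (5.4659, 2.7412, 2.8798)
step 2: θ'=4.8798 (R=-0.7500) → pose (6.3996, 3.5906, 4.8798)
step 3: θ'=5.2548 (R=-0.3333) → pose (6.3564, 3.7071, 5.2548)

(6.3564, 3.7071, 5.2548)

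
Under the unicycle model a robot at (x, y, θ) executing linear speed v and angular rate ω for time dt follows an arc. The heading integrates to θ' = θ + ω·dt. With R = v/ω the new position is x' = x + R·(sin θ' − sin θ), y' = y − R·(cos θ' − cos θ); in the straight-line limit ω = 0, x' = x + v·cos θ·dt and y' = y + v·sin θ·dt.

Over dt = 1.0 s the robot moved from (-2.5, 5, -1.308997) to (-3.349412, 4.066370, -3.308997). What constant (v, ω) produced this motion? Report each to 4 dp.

v = 1.5000, ω = -2.0000

Δθ = -3.308997 − -1.308997 = -2.000000
ω = Δθ/dt = -2.000000/1.0 = -2.0000
R = −Δy/(cos θ' − cos θ) = -0.7500
v = R·ω = -0.7500·-2.0000 = 1.5000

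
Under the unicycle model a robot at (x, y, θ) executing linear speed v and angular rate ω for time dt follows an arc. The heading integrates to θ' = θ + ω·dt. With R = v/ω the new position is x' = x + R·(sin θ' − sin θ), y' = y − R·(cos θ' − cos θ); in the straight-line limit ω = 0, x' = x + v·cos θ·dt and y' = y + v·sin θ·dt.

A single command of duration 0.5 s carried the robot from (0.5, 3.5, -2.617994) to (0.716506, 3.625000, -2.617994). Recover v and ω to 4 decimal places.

Δθ = -2.617994 − -2.617994 = 0.000000
ω = Δθ/dt = 0.000000/0.5 = 0.0000
ω = 0 → v = (Δx·cos θ + Δy·sin θ)/dt = -0.5000

v = -0.5000, ω = 0.0000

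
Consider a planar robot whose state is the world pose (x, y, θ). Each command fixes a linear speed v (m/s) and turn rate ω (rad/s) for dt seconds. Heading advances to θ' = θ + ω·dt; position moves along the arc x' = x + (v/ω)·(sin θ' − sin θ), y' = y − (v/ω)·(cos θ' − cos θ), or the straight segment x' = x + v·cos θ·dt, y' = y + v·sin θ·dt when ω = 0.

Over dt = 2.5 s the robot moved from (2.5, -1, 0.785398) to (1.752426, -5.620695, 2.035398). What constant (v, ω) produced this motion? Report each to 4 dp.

Δθ = 2.035398 − 0.785398 = 1.250000
ω = Δθ/dt = 1.250000/2.5 = 0.5000
R = −Δy/(cos θ' − cos θ) = -4.0000
v = R·ω = -4.0000·0.5000 = -2.0000

v = -2.0000, ω = 0.5000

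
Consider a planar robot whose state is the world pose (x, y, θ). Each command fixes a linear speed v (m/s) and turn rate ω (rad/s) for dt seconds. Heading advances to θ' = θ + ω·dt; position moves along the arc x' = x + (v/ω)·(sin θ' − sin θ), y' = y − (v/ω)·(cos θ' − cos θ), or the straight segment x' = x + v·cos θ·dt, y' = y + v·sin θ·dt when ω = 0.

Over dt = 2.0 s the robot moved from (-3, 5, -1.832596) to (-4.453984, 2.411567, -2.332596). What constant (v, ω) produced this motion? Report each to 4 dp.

v = 1.5000, ω = -0.2500

Δθ = -2.332596 − -1.832596 = -0.500000
ω = Δθ/dt = -0.500000/2.0 = -0.2500
R = −Δy/(cos θ' − cos θ) = -6.0000
v = R·ω = -6.0000·-0.2500 = 1.5000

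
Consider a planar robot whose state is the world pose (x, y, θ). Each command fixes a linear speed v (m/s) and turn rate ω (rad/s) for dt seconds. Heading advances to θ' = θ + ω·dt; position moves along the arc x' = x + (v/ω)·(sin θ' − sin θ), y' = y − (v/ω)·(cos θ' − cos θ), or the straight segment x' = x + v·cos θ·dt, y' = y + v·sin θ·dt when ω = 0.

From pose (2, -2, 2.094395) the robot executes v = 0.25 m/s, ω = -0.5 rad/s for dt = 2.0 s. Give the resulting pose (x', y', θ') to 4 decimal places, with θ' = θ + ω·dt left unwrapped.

(1.9887, -1.5207, 1.0944)

θ' = 2.0944 + -0.5·2.0 = 1.0944
R = v/ω = 0.25/-0.5 = -0.5000
x' = 2 + -0.5000·(sin 1.0944 − sin 2.0944) = 1.9887
y' = -2 − -0.5000·(cos 1.0944 − cos 2.0944) = -1.5207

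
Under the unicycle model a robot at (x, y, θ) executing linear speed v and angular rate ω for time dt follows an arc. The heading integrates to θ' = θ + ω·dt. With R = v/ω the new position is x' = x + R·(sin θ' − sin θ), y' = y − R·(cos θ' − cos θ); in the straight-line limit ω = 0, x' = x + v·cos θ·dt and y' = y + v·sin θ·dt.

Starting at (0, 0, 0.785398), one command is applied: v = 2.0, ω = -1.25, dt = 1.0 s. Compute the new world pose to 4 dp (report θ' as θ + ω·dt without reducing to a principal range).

(1.8483, 0.2990, -0.4646)

θ' = 0.7854 + -1.25·1.0 = -0.4646
R = v/ω = 2.0/-1.25 = -1.6000
x' = 0 + -1.6000·(sin -0.4646 − sin 0.7854) = 1.8483
y' = 0 − -1.6000·(cos -0.4646 − cos 0.7854) = 0.2990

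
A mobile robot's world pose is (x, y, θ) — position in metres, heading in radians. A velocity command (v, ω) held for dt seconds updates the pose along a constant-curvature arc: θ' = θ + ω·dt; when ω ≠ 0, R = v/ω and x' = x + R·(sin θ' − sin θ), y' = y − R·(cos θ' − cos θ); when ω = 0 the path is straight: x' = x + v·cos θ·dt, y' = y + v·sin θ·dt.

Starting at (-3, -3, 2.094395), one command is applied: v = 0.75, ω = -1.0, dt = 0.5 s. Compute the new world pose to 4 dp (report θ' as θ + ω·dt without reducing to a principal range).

θ' = 2.0944 + -1.0·0.5 = 1.5944
R = v/ω = 0.75/-1.0 = -0.7500
x' = -3 + -0.7500·(sin 1.5944 − sin 2.0944) = -3.1003
y' = -3 − -0.7500·(cos 1.5944 − cos 2.0944) = -2.6427

(-3.1003, -2.6427, 1.5944)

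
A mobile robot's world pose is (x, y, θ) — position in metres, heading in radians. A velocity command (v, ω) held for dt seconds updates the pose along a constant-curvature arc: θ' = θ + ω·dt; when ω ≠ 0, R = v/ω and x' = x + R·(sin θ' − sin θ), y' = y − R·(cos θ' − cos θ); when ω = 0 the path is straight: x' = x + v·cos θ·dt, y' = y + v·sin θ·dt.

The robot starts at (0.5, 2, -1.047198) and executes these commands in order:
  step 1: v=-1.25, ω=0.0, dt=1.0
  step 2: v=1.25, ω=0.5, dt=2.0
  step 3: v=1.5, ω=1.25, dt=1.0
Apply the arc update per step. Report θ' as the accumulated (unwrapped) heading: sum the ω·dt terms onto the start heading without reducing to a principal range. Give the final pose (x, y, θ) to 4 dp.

step 1: θ'=-1.0472 (straight) → pose (-0.1250, 3.0825, -1.0472)
step 2: θ'=-0.0472 (R=2.5000) → pose (1.9221, 1.8353, -0.0472)
step 3: θ'=1.2028 (R=1.2000) → pose (3.0984, 2.6023, 1.2028)

(3.0984, 2.6023, 1.2028)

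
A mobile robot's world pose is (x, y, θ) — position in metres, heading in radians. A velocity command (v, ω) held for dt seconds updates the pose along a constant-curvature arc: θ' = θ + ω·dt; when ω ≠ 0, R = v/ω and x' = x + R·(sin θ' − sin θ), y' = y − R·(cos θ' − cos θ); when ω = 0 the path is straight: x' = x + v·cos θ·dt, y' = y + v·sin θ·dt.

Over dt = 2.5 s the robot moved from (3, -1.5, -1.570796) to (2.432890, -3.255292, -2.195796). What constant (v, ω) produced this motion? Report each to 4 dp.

v = 0.7500, ω = -0.2500

Δθ = -2.195796 − -1.570796 = -0.625000
ω = Δθ/dt = -0.625000/2.5 = -0.2500
R = −Δy/(cos θ' − cos θ) = -3.0000
v = R·ω = -3.0000·-0.2500 = 0.7500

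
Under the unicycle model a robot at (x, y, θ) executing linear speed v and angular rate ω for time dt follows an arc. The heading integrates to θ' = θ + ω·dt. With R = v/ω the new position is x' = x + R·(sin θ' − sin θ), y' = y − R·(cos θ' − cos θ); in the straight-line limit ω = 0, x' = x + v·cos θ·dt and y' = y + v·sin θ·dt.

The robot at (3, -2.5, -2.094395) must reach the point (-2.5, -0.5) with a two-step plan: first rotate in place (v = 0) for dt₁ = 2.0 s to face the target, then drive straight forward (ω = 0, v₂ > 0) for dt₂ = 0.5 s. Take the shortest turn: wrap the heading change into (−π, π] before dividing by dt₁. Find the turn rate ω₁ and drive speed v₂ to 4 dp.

heading to target = atan2(-0.5−-2.5, -2.5−3) = 2.7928
Δθ = wrap(2.7928 − -2.0944) = -1.3960; ω₁ = Δθ/dt₁ = -0.6980
distance = √((-2.5−3)² + (-0.5−-2.5)²) = 5.8523; v₂ = distance/dt₂ = 11.7047

ω₁ = -0.6980, v₂ = 11.7047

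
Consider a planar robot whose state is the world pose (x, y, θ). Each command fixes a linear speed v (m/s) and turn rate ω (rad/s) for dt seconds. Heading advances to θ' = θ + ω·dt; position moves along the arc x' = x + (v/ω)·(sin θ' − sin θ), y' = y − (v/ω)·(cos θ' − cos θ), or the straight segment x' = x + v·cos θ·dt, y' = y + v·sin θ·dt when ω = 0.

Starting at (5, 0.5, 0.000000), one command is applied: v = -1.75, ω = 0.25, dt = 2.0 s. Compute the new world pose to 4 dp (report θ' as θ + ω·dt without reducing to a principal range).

(1.6440, -0.3569, 0.5000)

θ' = 0.0000 + 0.25·2.0 = 0.5000
R = v/ω = -1.75/0.25 = -7.0000
x' = 5 + -7.0000·(sin 0.5000 − sin 0.0000) = 1.6440
y' = 0.5 − -7.0000·(cos 0.5000 − cos 0.0000) = -0.3569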